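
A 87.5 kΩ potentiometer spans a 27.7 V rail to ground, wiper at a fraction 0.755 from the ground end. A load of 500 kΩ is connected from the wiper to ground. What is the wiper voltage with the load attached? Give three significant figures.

V ≈ 20.3 V

The wiper splits the pot into (1−α)R = 21.44 kΩ above and αR = 66.06 kΩ below.
Lower section ‖ load = 58.35 kΩ.
V_wiper = 27.7 × 58.35/(21.44 + 58.35) = 20.3 V.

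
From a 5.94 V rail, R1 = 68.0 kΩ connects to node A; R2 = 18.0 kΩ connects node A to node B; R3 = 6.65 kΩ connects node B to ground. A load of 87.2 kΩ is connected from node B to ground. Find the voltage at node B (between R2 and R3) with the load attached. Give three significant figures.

V ≈ 0.398 V

At node B, R3 is in parallel with the load: R3‖R_L = 6.179 kΩ.
Below node A the resistance is R2 + (R3‖R_L) = 24.18 kΩ, so V_A = 5.94 × 24.18/92.18 = 1.558 V.
Then V_B = V_A × (R3‖R_L)/(R2 + R3‖R_L) = 1.558 × 6.179/24.18 = 0.398 V.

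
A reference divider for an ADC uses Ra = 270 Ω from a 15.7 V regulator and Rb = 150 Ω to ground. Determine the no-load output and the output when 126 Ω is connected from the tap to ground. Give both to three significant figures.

Open-circuit: V = 15.7 × 150/(270 + 150) = 5.61 V.
With the load, Rb becomes Rb‖R_L = 68.48 Ω, so V = 15.7 × 68.48/338.5 = 3.18 V.

Unloaded: 5.61 V; loaded: 3.18 V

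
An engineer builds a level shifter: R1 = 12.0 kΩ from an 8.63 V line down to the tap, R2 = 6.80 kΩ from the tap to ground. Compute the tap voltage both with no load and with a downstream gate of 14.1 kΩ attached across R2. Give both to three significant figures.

Open-circuit: V = 8.63 × 6.80/(12.0 + 6.80) = 3.12 V.
With the load, R2 becomes R2‖R_L = 4.588 kΩ, so V = 8.63 × 4.588/16.59 = 2.39 V.

Unloaded: 3.12 V; loaded: 2.39 V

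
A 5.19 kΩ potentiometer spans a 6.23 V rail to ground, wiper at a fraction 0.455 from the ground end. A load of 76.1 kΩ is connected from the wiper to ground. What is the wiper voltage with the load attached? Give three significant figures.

V ≈ 2.79 V

The wiper splits the pot into (1−α)R = 2.829 kΩ above and αR = 2.361 kΩ below.
Lower section ‖ load = 2.290 kΩ.
V_wiper = 6.23 × 2.290/(2.829 + 2.290) = 2.79 V.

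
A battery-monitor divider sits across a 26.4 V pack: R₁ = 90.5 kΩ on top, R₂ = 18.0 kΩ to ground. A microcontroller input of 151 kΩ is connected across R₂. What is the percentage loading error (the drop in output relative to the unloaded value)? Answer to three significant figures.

9.04 %

The divider's output (Thévenin) resistance is R₁‖R₂ = 15.01 kΩ.
Fractional drop under load = R_th/(R_th + R_L) = 15.01 / (15.01 + 151) = 0.09044.
So the output falls by 9.04 %.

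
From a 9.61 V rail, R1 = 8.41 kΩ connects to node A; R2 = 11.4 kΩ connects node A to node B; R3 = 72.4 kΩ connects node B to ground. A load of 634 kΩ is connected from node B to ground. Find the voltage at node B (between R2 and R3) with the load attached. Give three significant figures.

At node B, R3 is in parallel with the load: R3‖R_L = 64.98 kΩ.
Below node A the resistance is R2 + (R3‖R_L) = 76.38 kΩ, so V_A = 9.61 × 76.38/84.79 = 8.657 V.
Then V_B = V_A × (R3‖R_L)/(R2 + R3‖R_L) = 8.657 × 64.98/76.38 = 7.36 V.

V ≈ 7.36 V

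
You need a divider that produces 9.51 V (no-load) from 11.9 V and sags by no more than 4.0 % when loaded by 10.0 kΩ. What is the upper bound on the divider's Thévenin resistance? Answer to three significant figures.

Loading drop = R_th/(R_th + R_L) ≤ 0.0400, so R_th ≤ R_L · ε/(1−ε) = 10.0 kΩ × 0.0400/0.9600 = 417 Ω.
(Any R1, R2 with R2/(R1+R2) = 0.799 and R1‖R2 ≤ 417 Ω will meet the spec.)

R_th ≤ 417 Ω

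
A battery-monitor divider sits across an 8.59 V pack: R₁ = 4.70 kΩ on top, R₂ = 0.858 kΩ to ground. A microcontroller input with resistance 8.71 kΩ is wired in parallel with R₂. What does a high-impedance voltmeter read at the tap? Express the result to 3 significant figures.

V_out ≈ 1.22 V

The load sits in parallel with R₂: R₂‖R_L = (858 × 8710) / (858 + 8710) = 781.1 Ω.
V_out = 8.59 × 781.1 / (4700 + 781.1) = 8.59 × 781.1/5481 = 1.22 V.
(Unloaded it would have been 1.33 V.)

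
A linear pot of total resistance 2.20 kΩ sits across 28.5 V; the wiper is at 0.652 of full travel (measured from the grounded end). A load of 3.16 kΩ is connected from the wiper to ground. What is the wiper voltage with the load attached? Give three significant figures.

The wiper splits the pot into (1−α)R = 765.6 Ω above and αR = 1434 Ω below.
Lower section ‖ load = 986.6 Ω.
V_wiper = 28.5 × 986.6/(765.6 + 986.6) = 16.0 V.

V ≈ 16.0 V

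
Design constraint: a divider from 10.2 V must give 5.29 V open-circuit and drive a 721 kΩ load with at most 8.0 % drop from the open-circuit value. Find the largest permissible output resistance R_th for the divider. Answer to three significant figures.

R_th ≤ 62.7 kΩ

Loading drop = R_th/(R_th + R_L) ≤ 0.0800, so R_th ≤ R_L · ε/(1−ε) = 721 kΩ × 0.0800/0.9200 = 62.7 kΩ.
(Any R1, R2 with R2/(R1+R2) = 0.519 and R1‖R2 ≤ 62.7 kΩ will meet the spec.)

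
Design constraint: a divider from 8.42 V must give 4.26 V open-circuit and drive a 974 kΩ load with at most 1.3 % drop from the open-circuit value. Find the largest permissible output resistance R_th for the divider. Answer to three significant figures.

Loading drop = R_th/(R_th + R_L) ≤ 0.0130, so R_th ≤ R_L · ε/(1−ε) = 974 kΩ × 0.0130/0.9870 = 12.8 kΩ.

R_th ≤ 12.8 kΩ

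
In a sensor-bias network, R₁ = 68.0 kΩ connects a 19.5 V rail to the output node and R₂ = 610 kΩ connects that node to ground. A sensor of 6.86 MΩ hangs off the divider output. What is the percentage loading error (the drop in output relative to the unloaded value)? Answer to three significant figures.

0.884 %

The divider's output (Thévenin) resistance is R₁‖R₂ = 61.18 kΩ.
Fractional drop under load = R_th/(R_th + R_L) = 61.18 / (61.18 + 6860) = 0.008840.
So the output falls by 0.884 %.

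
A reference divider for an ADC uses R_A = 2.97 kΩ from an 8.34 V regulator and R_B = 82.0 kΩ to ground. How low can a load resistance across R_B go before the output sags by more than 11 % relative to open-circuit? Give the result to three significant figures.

R_L(min) ≈ 23.2 kΩ

Output resistance R_th = R_A‖R_B = (2.97 × 82.0)/84.97 = 2.866 kΩ.
The fractional drop is R_th/(R_th + R_L); requiring this ≤ 0.110 gives R_L ≥ R_th(1/0.110 − 1) = 2.866 × 8.091 = 23.2 kΩ.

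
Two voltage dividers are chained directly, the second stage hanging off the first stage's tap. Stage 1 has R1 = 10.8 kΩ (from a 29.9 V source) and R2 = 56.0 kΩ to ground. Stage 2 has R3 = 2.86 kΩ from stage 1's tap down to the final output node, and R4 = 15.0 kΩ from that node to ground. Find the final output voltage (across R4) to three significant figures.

V_out ≈ 14.0 V

Stage 2 presents R3+R4 = 17.86 kΩ as a load on stage 1's tap.
Stage 1's lower leg becomes R2‖(R3+R4) = 13.54 kΩ, so V_mid = 29.9 × 13.54/24.34 = 16.63 V.
Stage 2 is itself unloaded: V_out = V_mid × R4/(R3+R4) = 16.63 × 15.0/17.86 = 14.0 V.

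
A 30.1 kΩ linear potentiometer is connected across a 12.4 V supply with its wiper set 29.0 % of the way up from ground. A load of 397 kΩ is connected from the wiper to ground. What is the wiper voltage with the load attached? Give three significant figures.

V ≈ 3.54 V

The wiper splits the pot into (1−α)R = 21.37 kΩ above and αR = 8.729 kΩ below.
Lower section ‖ load = 8.541 kΩ.
V_wiper = 12.4 × 8.541/(21.37 + 8.541) = 3.54 V.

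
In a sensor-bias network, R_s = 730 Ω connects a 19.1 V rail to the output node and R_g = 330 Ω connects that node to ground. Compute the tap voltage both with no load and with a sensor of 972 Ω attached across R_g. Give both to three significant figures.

Open-circuit: V = 19.1 × 330/(730 + 330) = 5.95 V.
With the load, R_g becomes R_g‖R_L = 246.4 Ω, so V = 19.1 × 246.4/976.4 = 4.82 V.

Unloaded: 5.95 V; loaded: 4.82 V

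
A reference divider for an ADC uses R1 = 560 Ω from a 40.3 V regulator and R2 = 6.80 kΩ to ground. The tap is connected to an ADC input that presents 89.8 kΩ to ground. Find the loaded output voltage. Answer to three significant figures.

V_out ≈ 37.0 V

The load sits in parallel with R2: R2‖R_L = (6800 × 89800) / (6800 + 89800) = 6321 Ω.
V_out = 40.3 × 6321 / (560 + 6321) = 40.3 × 6321/6881 = 37.0 V.
(Unloaded it would have been 37.2 V.)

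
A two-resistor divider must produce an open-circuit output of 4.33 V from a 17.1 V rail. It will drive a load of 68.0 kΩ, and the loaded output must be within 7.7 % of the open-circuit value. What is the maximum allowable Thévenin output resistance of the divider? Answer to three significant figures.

R_th ≤ 5.67 kΩ

Loading drop = R_th/(R_th + R_L) ≤ 0.0770, so R_th ≤ R_L · ε/(1−ε) = 68.0 kΩ × 0.0770/0.9230 = 5.67 kΩ.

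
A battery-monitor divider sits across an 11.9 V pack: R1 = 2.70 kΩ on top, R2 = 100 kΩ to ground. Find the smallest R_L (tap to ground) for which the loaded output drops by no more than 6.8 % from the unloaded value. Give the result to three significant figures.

R_L(min) ≈ 36.0 kΩ

Output resistance R_th = R1‖R2 = (2.70 × 100)/102.7 = 2.629 kΩ.
The fractional drop is R_th/(R_th + R_L); requiring this ≤ 0.0680 gives R_L ≥ R_th(1/0.0680 − 1) = 2.629 × 13.71 = 36.0 kΩ.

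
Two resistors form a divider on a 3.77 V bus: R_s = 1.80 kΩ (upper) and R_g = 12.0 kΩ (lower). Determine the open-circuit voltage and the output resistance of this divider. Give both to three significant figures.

V_th is the open-circuit tap voltage: 3.77 × 12.0/(1.80 + 12.0) = 3.28 V.
With the supply zeroed, R_s and R_g appear in parallel from the tap: R_th = R_s‖R_g = (1.80 × 12.0)/13.80 = 1.57 kΩ.

V_th = 3.28 V, R_th = 1.57 kΩ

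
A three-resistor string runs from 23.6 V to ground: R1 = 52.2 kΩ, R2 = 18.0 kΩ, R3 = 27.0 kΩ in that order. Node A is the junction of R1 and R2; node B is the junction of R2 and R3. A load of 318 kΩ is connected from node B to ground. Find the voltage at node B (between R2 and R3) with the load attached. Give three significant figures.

V ≈ 6.18 V

At node B, R3 is in parallel with the load: R3‖R_L = 24.89 kΩ.
Below node A the resistance is R2 + (R3‖R_L) = 42.89 kΩ, so V_A = 23.6 × 42.89/95.09 = 10.64 V.
Then V_B = V_A × (R3‖R_L)/(R2 + R3‖R_L) = 10.64 × 24.89/42.89 = 6.18 V.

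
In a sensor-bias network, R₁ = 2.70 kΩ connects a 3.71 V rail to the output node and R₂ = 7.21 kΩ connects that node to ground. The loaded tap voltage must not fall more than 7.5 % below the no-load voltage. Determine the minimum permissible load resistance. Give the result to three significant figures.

R_L(min) ≈ 24.2 kΩ

Output resistance R_th = R₁‖R₂ = (2.70 × 7.21)/9.910 = 1.964 kΩ.
The fractional drop is R_th/(R_th + R_L); requiring this ≤ 0.0750 gives R_L ≥ R_th(1/0.0750 − 1) = 1.964 × 12.33 = 24.2 kΩ.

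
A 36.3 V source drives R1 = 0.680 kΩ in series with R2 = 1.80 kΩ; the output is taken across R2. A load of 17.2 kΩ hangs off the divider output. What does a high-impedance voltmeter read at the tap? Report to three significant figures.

V_out ≈ 25.6 V

The load sits in parallel with R2: R2‖R_L = (1800 × 17200) / (1800 + 17200) = 1629 Ω.
V_out = 36.3 × 1629 / (680 + 1629) = 36.3 × 1629/2309 = 25.6 V.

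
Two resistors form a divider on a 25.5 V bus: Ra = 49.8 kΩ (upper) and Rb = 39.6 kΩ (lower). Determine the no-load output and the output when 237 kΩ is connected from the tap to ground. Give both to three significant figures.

Open-circuit: V = 25.5 × 39.6/(49.8 + 39.6) = 11.3 V.
With the load, Rb becomes Rb‖R_L = 33.93 kΩ, so V = 25.5 × 33.93/83.73 = 10.3 V.

Unloaded: 11.3 V; loaded: 10.3 V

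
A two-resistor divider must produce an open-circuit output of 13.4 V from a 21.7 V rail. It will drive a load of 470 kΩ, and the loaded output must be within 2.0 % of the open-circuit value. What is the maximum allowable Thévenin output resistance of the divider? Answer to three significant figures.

Loading drop = R_th/(R_th + R_L) ≤ 0.0200, so R_th ≤ R_L · ε/(1−ε) = 470 kΩ × 0.0200/0.9800 = 9.59 kΩ.
(Any R1, R2 with R2/(R1+R2) = 0.618 and R1‖R2 ≤ 9.59 kΩ will meet the spec.)

R_th ≤ 9.59 kΩ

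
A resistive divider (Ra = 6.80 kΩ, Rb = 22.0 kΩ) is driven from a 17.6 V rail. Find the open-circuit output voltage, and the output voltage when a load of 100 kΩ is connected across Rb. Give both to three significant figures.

Unloaded: 13.4 V; loaded: 12.8 V

Open-circuit: V = 17.6 × 22.0/(6.80 + 22.0) = 13.4 V.
With the load, Rb becomes Rb‖R_L = 18.03 kΩ, so V = 17.6 × 18.03/24.83 = 12.8 V.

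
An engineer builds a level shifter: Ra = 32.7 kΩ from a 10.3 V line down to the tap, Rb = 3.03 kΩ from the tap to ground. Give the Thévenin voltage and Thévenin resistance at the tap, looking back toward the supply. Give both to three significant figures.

V_th = 0.873 V, R_th = 2.77 kΩ

V_th is the open-circuit tap voltage: 10.3 × 3.03/(32.7 + 3.03) = 0.873 V.
With the supply zeroed, Ra and Rb appear in parallel from the tap: R_th = Ra‖Rb = (32.7 × 3.03)/35.73 = 2.77 kΩ.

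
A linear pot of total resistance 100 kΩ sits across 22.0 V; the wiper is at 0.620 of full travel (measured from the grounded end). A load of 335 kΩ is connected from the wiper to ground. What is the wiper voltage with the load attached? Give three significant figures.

V ≈ 12.7 V

The wiper splits the pot into (1−α)R = 38.00 kΩ above and αR = 62.00 kΩ below.
Lower section ‖ load = 52.32 kΩ.
V_wiper = 22.0 × 52.32/(38.00 + 52.32) = 12.7 V.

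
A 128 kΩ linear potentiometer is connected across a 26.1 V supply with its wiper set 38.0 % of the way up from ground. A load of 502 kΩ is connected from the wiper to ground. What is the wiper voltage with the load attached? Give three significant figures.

The wiper splits the pot into (1−α)R = 79.36 kΩ above and αR = 48.64 kΩ below.
Lower section ‖ load = 44.34 kΩ.
V_wiper = 26.1 × 44.34/(79.36 + 44.34) = 9.36 V.

V ≈ 9.36 V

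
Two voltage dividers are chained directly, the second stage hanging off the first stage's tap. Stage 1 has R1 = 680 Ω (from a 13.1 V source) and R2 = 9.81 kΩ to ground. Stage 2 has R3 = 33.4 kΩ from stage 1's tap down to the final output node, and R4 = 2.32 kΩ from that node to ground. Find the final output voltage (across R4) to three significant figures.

Stage 2 presents R3+R4 = 35720 Ω as a load on stage 1's tap.
Stage 1's lower leg becomes R2‖(R3+R4) = 7696 Ω, so V_mid = 13.1 × 7696/8376 = 12.04 V.
Stage 2 is itself unloaded: V_out = V_mid × R4/(R3+R4) = 12.04 × 2320/35720 = 0.782 V.

V_out ≈ 0.782 V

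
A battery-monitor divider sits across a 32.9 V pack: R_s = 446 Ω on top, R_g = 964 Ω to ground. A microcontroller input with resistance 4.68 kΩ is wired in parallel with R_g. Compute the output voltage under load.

The load sits in parallel with R_g: R_g‖R_L = (964 × 4680) / (964 + 4680) = 799.3 Ω.
V_out = 32.9 × 799.3 / (446 + 799.3) = 32.9 × 799.3/1245 = 21.1 V.

V_out ≈ 21.1 V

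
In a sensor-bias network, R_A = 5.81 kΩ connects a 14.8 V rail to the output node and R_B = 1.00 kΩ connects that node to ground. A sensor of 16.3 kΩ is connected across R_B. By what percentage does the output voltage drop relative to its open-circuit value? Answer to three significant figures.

The divider's output (Thévenin) resistance is R_A‖R_B = 0.8532 kΩ.
Fractional drop under load = R_th/(R_th + R_L) = 0.8532 / (0.8532 + 16.3) = 0.04974.
So the output falls by 4.97 %.

4.97 %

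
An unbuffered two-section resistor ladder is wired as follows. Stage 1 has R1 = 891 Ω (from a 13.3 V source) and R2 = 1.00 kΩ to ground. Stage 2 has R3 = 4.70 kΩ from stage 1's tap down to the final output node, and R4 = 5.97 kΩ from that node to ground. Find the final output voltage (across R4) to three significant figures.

Stage 2 presents R3+R4 = 10670 Ω as a load on stage 1's tap.
Stage 1's lower leg becomes R2‖(R3+R4) = 914.3 Ω, so V_mid = 13.3 × 914.3/1805 = 6.736 V.
Stage 2 is itself unloaded: V_out = V_mid × R4/(R3+R4) = 6.736 × 5970/10670 = 3.77 V.

V_out ≈ 3.77 V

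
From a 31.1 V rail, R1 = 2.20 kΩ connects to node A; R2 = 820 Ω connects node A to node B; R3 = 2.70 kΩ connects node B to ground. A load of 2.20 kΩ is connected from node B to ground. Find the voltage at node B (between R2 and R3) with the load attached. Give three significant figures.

V ≈ 8.91 V

At node B, R3 is in parallel with the load: R3‖R_L = 1212 Ω.
Below node A the resistance is R2 + (R3‖R_L) = 2032 Ω, so V_A = 31.1 × 2032/4232 = 14.93 V.
Then V_B = V_A × (R3‖R_L)/(R2 + R3‖R_L) = 14.93 × 1212/2032 = 8.91 V.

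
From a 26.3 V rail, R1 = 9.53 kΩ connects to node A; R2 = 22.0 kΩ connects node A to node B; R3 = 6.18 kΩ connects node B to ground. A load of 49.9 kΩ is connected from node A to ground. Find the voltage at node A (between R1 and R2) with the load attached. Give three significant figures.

Below node A the series string R2+R3 = 28.18 kΩ sits in parallel with the 49.9 kΩ load: 18.01 kΩ.
V_A = 26.3 × 18.01/(9.53 + 18.01) = 17.2 V.

V ≈ 17.2 V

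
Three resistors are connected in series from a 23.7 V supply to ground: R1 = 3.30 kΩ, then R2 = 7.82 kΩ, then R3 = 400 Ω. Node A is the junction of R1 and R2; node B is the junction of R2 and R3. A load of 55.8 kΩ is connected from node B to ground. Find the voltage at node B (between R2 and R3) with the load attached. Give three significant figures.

V ≈ 0.817 V

At node B, R3 is in parallel with the load: R3‖R_L = 397.2 Ω.
Below node A the resistance is R2 + (R3‖R_L) = 8217 Ω, so V_A = 23.7 × 8217/11520 = 16.91 V.
Then V_B = V_A × (R3‖R_L)/(R2 + R3‖R_L) = 16.91 × 397.2/8217 = 0.817 V.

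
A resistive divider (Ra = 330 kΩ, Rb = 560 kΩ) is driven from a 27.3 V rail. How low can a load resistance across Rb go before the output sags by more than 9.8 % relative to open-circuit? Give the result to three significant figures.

Output resistance R_th = Ra‖Rb = (330 × 560)/890.0 = 207.6 kΩ.
The fractional drop is R_th/(R_th + R_L); requiring this ≤ 0.0980 gives R_L ≥ R_th(1/0.0980 − 1) = 207.6 × 9.204 = 1.91 MΩ.

R_L(min) ≈ 1.91 MΩ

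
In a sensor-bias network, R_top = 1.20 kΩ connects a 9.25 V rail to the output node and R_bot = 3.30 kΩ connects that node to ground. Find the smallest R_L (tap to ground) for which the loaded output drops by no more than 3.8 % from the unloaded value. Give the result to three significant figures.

Output resistance R_th = R_top‖R_bot = (1200 × 3300)/4500 = 880.0 Ω.
The fractional drop is R_th/(R_th + R_L); requiring this ≤ 0.0380 gives R_L ≥ R_th(1/0.0380 − 1) = 880.0 × 25.32 = 22.3 kΩ.

R_L(min) ≈ 22.3 kΩ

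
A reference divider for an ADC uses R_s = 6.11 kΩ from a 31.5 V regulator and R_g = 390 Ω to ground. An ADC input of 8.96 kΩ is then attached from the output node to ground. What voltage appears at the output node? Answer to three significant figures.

The load sits in parallel with R_g: R_g‖R_L = (390 × 8960) / (390 + 8960) = 373.7 Ω.
V_out = 31.5 × 373.7 / (6110 + 373.7) = 31.5 × 373.7/6484 = 1.82 V.
(Unloaded it would have been 1.89 V.)

V_out ≈ 1.82 V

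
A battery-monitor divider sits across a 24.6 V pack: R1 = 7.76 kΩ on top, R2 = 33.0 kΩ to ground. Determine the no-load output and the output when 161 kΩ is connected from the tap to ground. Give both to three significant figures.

Open-circuit: V = 24.6 × 33.0/(7.76 + 33.0) = 19.9 V.
With the load, R2 becomes R2‖R_L = 27.39 kΩ, so V = 24.6 × 27.39/35.15 = 19.2 V.

Unloaded: 19.9 V; loaded: 19.2 V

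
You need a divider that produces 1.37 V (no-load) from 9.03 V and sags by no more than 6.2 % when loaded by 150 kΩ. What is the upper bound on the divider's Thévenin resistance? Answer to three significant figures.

R_th ≤ 9.91 kΩ

Loading drop = R_th/(R_th + R_L) ≤ 0.0620, so R_th ≤ R_L · ε/(1−ε) = 150 kΩ × 0.0620/0.9380 = 9.91 kΩ.
(Any R1, R2 with R2/(R1+R2) = 0.152 and R1‖R2 ≤ 9.91 kΩ will meet the spec.)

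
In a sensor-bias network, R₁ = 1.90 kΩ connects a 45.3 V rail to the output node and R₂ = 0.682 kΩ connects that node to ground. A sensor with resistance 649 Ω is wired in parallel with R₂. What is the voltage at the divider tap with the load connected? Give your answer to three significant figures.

The load sits in parallel with R₂: R₂‖R_L = (682 × 649) / (682 + 649) = 332.5 Ω.
V_out = 45.3 × 332.5 / (1900 + 332.5) = 45.3 × 332.5/2233 = 6.75 V.
(Unloaded it would have been 12.0 V.)

V_out ≈ 6.75 V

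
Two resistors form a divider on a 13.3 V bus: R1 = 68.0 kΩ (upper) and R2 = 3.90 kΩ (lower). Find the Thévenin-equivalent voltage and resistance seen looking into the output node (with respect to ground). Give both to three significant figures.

V_th is the open-circuit tap voltage: 13.3 × 3.90/(68.0 + 3.90) = 0.721 V.
With the supply zeroed, R1 and R2 appear in parallel from the tap: R_th = R1‖R2 = (68.0 × 3.90)/71.90 = 3.69 kΩ.

V_th = 0.721 V, R_th = 3.69 kΩ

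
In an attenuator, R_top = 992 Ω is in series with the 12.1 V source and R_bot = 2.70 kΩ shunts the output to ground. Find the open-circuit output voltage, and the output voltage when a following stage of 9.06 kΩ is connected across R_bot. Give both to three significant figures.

Open-circuit: V = 12.1 × 2700/(992 + 2700) = 8.85 V.
With the load, R_bot becomes R_bot‖R_L = 2080 Ω, so V = 12.1 × 2080/3072 = 8.19 V.

Unloaded: 8.85 V; loaded: 8.19 V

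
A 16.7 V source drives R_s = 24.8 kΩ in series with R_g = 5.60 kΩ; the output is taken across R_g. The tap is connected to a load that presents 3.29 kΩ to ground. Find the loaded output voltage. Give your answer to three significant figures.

The load sits in parallel with R_g: R_g‖R_L = (5.60 × 3.29) / (5.60 + 3.29) = 2.072 kΩ.
V_out = 16.7 × 2.072 / (24.8 + 2.072) = 16.7 × 2.072/26.87 = 1.29 V.

V_out ≈ 1.29 V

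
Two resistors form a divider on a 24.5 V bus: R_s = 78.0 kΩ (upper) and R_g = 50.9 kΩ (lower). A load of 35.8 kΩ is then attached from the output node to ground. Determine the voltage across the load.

The load sits in parallel with R_g: R_g‖R_L = (50.9 × 35.8) / (50.9 + 35.8) = 21.02 kΩ.
V_out = 24.5 × 21.02 / (78.0 + 21.02) = 24.5 × 21.02/99.02 = 5.20 V.

V_out ≈ 5.20 V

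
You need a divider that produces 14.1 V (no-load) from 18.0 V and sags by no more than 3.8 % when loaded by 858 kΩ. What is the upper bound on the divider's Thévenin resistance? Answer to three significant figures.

R_th ≤ 33.9 kΩ

Loading drop = R_th/(R_th + R_L) ≤ 0.0380, so R_th ≤ R_L · ε/(1−ε) = 858 kΩ × 0.0380/0.9620 = 33.9 kΩ.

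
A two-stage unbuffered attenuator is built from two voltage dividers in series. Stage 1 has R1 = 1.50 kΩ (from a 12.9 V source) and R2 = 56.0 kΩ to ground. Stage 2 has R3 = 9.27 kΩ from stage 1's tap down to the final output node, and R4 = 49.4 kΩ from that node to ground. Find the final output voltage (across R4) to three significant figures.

V_out ≈ 10.3 V

Stage 2 presents R3+R4 = 58.67 kΩ as a load on stage 1's tap.
Stage 1's lower leg becomes R2‖(R3+R4) = 28.65 kΩ, so V_mid = 12.9 × 28.65/30.15 = 12.26 V.
Stage 2 is itself unloaded: V_out = V_mid × R4/(R3+R4) = 12.26 × 49.4/58.67 = 10.3 V.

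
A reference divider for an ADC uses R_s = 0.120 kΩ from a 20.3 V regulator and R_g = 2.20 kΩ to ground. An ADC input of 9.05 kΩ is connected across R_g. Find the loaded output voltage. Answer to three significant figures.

V_out ≈ 19.0 V

The load sits in parallel with R_g: R_g‖R_L = (2200 × 9050) / (2200 + 9050) = 1770 Ω.
V_out = 20.3 × 1770 / (120 + 1770) = 20.3 × 1770/1890 = 19.0 V.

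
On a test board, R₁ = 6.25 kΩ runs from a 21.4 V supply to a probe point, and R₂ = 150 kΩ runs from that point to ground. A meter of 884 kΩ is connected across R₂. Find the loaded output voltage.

V_out ≈ 20.4 V

The load sits in parallel with R₂: R₂‖R_L = (150 × 884) / (150 + 884) = 128.2 kΩ.
V_out = 21.4 × 128.2 / (6.25 + 128.2) = 21.4 × 128.2/134.5 = 20.4 V.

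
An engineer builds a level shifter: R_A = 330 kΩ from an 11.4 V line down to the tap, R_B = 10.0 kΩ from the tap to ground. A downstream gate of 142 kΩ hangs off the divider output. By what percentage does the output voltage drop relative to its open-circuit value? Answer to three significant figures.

6.40 %

The divider's output (Thévenin) resistance is R_A‖R_B = 9.706 kΩ.
Fractional drop under load = R_th/(R_th + R_L) = 9.706 / (9.706 + 142) = 0.06398.
So the output falls by 6.40 %.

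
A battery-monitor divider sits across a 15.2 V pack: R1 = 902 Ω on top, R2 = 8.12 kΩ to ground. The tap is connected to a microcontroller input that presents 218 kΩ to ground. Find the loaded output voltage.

The load sits in parallel with R2: R2‖R_L = (8120 × 218000) / (8120 + 218000) = 7828 Ω.
V_out = 15.2 × 7828 / (902 + 7828) = 15.2 × 7828/8730 = 13.6 V.

V_out ≈ 13.6 V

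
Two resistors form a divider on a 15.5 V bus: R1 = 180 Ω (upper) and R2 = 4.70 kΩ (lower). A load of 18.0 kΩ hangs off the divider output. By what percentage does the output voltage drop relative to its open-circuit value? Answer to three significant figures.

0.954 %

The divider's output (Thévenin) resistance is R1‖R2 = 173.4 Ω.
Fractional drop under load = R_th/(R_th + R_L) = 173.4 / (173.4 + 18000) = 0.009539.
So the output falls by 0.954 %.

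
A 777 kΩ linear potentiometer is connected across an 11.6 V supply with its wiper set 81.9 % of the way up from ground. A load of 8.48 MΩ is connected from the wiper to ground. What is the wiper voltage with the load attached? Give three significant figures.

The wiper splits the pot into (1−α)R = 140.6 kΩ above and αR = 636.4 kΩ below.
Lower section ‖ load = 591.9 kΩ.
V_wiper = 11.6 × 591.9/(140.6 + 591.9) = 9.37 V.

V ≈ 9.37 V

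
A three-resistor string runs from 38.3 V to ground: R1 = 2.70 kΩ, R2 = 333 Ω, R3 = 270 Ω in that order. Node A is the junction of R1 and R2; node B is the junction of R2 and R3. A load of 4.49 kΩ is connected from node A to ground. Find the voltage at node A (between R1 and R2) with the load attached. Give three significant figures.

V ≈ 6.30 V

Below node A the series string R2+R3 = 603.0 Ω sits in parallel with the 4490 Ω load: 531.6 Ω.
V_A = 38.3 × 531.6/(2700 + 531.6) = 6.30 V.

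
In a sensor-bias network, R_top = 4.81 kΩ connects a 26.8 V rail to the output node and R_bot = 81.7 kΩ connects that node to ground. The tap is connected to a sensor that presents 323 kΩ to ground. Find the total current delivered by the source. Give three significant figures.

R_bot‖R_L = 65.21 kΩ, so the source sees R_top + R_bot‖R_L = 70.02 kΩ.
I = 26.8 V / 70.02 kΩ = 0.383 mA.

I ≈ 0.383 mA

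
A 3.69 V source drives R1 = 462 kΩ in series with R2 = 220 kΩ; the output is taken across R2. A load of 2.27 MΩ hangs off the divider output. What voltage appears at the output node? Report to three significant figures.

The load sits in parallel with R2: R2‖R_L = (220 × 2270) / (220 + 2270) = 200.6 kΩ.
V_out = 3.69 × 200.6 / (462 + 200.6) = 3.69 × 200.6/662.6 = 1.12 V.

V_out ≈ 1.12 V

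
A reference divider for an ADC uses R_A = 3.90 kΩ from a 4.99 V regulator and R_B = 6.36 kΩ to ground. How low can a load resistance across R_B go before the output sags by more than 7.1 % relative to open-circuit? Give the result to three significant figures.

Output resistance R_th = R_A‖R_B = (3.90 × 6.36)/10.26 = 2.418 kΩ.
The fractional drop is R_th/(R_th + R_L); requiring this ≤ 0.0710 gives R_L ≥ R_th(1/0.0710 − 1) = 2.418 × 13.08 = 31.6 kΩ.

R_L(min) ≈ 31.6 kΩ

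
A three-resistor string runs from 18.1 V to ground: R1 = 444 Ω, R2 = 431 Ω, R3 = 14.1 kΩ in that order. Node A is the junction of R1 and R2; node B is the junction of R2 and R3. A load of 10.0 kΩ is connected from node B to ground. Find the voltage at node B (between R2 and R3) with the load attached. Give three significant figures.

At node B, R3 is in parallel with the load: R3‖R_L = 5851 Ω.
Below node A the resistance is R2 + (R3‖R_L) = 6282 Ω, so V_A = 18.1 × 6282/6726 = 16.91 V.
Then V_B = V_A × (R3‖R_L)/(R2 + R3‖R_L) = 16.91 × 5851/6282 = 15.7 V.

V ≈ 15.7 V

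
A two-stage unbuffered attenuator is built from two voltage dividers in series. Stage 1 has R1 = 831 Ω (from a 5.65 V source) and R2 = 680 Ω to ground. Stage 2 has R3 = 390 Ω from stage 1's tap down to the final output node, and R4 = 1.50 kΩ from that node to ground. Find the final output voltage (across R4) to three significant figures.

Stage 2 presents R3+R4 = 1890 Ω as a load on stage 1's tap.
Stage 1's lower leg becomes R2‖(R3+R4) = 500.1 Ω, so V_mid = 5.65 × 500.1/1331 = 2.123 V.
Stage 2 is itself unloaded: V_out = V_mid × R4/(R3+R4) = 2.123 × 1500/1890 = 1.68 V.

V_out ≈ 1.68 V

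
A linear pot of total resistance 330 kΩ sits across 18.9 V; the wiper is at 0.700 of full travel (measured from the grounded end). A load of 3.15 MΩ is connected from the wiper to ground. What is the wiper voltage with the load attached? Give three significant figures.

V ≈ 12.9 V

The wiper splits the pot into (1−α)R = 99.00 kΩ above and αR = 231.0 kΩ below.
Lower section ‖ load = 215.2 kΩ.
V_wiper = 18.9 × 215.2/(99.00 + 215.2) = 12.9 V.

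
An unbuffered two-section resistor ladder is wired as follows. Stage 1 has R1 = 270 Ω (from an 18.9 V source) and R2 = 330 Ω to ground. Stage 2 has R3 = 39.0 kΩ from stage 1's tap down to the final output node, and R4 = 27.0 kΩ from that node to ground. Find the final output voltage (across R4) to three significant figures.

V_out ≈ 4.24 V

Stage 2 presents R3+R4 = 66000 Ω as a load on stage 1's tap.
Stage 1's lower leg becomes R2‖(R3+R4) = 328.4 Ω, so V_mid = 18.9 × 328.4/598.4 = 10.37 V.
Stage 2 is itself unloaded: V_out = V_mid × R4/(R3+R4) = 10.37 × 27000/66000 = 4.24 V.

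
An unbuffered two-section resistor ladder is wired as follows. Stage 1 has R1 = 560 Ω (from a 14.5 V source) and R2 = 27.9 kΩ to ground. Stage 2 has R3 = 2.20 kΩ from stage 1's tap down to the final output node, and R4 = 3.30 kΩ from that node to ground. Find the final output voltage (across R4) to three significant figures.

V_out ≈ 7.75 V

Stage 2 presents R3+R4 = 5500 Ω as a load on stage 1's tap.
Stage 1's lower leg becomes R2‖(R3+R4) = 4594 Ω, so V_mid = 14.5 × 4594/5154 = 12.92 V.
Stage 2 is itself unloaded: V_out = V_mid × R4/(R3+R4) = 12.92 × 3300/5500 = 7.75 V.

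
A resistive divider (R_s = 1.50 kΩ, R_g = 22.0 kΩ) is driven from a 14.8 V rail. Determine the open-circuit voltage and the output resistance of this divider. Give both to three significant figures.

V_th = 13.9 V, R_th = 1.40 kΩ

V_th is the open-circuit tap voltage: 14.8 × 22.0/(1.50 + 22.0) = 13.9 V.
With the supply zeroed, R_s and R_g appear in parallel from the tap: R_th = R_s‖R_g = (1.50 × 22.0)/23.50 = 1.40 kΩ.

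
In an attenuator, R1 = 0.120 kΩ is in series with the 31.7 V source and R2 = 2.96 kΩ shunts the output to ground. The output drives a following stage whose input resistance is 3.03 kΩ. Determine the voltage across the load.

V_out ≈ 29.3 V

The load sits in parallel with R2: R2‖R_L = (2960 × 3030) / (2960 + 3030) = 1497 Ω.
V_out = 31.7 × 1497 / (120 + 1497) = 31.7 × 1497/1617 = 29.3 V.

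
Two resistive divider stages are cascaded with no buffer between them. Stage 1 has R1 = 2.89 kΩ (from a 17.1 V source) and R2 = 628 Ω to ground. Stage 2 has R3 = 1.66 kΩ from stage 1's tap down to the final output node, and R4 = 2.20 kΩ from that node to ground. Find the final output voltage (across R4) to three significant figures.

Stage 2 presents R3+R4 = 3860 Ω as a load on stage 1's tap.
Stage 1's lower leg becomes R2‖(R3+R4) = 540.1 Ω, so V_mid = 17.1 × 540.1/3430 = 2.693 V.
Stage 2 is itself unloaded: V_out = V_mid × R4/(R3+R4) = 2.693 × 2200/3860 = 1.53 V.

V_out ≈ 1.53 V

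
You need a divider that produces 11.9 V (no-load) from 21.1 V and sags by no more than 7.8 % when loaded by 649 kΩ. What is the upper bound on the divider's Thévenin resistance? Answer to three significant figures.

Loading drop = R_th/(R_th + R_L) ≤ 0.0780, so R_th ≤ R_L · ε/(1−ε) = 649 kΩ × 0.0780/0.9220 = 54.9 kΩ.
(Any R1, R2 with R2/(R1+R2) = 0.564 and R1‖R2 ≤ 54.9 kΩ will meet the spec.)

R_th ≤ 54.9 kΩ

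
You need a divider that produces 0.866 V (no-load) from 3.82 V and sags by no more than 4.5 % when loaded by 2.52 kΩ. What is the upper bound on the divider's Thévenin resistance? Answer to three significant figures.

R_th ≤ 119 Ω

Loading drop = R_th/(R_th + R_L) ≤ 0.0450, so R_th ≤ R_L · ε/(1−ε) = 2.52 kΩ × 0.0450/0.9550 = 119 Ω.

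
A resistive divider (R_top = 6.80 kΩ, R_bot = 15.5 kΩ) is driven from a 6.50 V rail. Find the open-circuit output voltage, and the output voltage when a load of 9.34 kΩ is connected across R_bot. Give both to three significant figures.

Unloaded: 4.52 V; loaded: 3.00 V

Open-circuit: V = 6.50 × 15.5/(6.80 + 15.5) = 4.52 V.
With the load, R_bot becomes R_bot‖R_L = 5.828 kΩ, so V = 6.50 × 5.828/12.63 = 3.00 V.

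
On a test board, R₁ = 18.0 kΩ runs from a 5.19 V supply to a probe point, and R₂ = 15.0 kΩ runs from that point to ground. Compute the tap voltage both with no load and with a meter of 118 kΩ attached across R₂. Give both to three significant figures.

Open-circuit: V = 5.19 × 15.0/(18.0 + 15.0) = 2.36 V.
With the load, R₂ becomes R₂‖R_L = 13.31 kΩ, so V = 5.19 × 13.31/31.31 = 2.21 V.

Unloaded: 2.36 V; loaded: 2.21 V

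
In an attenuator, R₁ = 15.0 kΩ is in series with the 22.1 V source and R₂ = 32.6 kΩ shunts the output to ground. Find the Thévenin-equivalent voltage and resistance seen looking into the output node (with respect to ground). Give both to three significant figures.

V_th is the open-circuit tap voltage: 22.1 × 32.6/(15.0 + 32.6) = 15.1 V.
With the supply zeroed, R₁ and R₂ appear in parallel from the tap: R_th = R₁‖R₂ = (15.0 × 32.6)/47.60 = 10.3 kΩ.

V_th = 15.1 V, R_th = 10.3 kΩ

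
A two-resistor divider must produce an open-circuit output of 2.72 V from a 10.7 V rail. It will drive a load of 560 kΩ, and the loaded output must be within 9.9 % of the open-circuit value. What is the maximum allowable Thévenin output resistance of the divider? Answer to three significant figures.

R_th ≤ 61.5 kΩ

Loading drop = R_th/(R_th + R_L) ≤ 0.0990, so R_th ≤ R_L · ε/(1−ε) = 560 kΩ × 0.0990/0.9010 = 61.5 kΩ.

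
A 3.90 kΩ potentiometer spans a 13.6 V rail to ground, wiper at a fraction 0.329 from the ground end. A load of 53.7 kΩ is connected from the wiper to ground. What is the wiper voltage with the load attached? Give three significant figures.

V ≈ 4.40 V

The wiper splits the pot into (1−α)R = 2.617 kΩ above and αR = 1.283 kΩ below.
Lower section ‖ load = 1.253 kΩ.
V_wiper = 13.6 × 1.253/(2.617 + 1.253) = 4.40 V.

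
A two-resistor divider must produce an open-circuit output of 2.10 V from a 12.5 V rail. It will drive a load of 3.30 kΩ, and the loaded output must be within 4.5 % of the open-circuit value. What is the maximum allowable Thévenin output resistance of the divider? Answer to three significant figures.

Loading drop = R_th/(R_th + R_L) ≤ 0.0450, so R_th ≤ R_L · ε/(1−ε) = 3.30 kΩ × 0.0450/0.9550 = 155 Ω.
(Any R1, R2 with R2/(R1+R2) = 0.168 and R1‖R2 ≤ 155 Ω will meet the spec.)

R_th ≤ 155 Ω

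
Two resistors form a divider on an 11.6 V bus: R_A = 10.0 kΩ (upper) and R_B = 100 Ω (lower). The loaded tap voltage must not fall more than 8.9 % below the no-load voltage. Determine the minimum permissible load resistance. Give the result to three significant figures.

Output resistance R_th = R_A‖R_B = (10000 × 100)/10100 = 99.01 Ω.
The fractional drop is R_th/(R_th + R_L); requiring this ≤ 0.0890 gives R_L ≥ R_th(1/0.0890 − 1) = 99.01 × 10.24 = 1.01 kΩ.

R_L(min) ≈ 1.01 kΩ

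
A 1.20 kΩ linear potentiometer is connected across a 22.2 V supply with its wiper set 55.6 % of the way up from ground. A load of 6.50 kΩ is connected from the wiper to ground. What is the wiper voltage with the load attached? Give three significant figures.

V ≈ 11.8 V

The wiper splits the pot into (1−α)R = 532.8 Ω above and αR = 667.2 Ω below.
Lower section ‖ load = 605.1 Ω.
V_wiper = 22.2 × 605.1/(532.8 + 605.1) = 11.8 V.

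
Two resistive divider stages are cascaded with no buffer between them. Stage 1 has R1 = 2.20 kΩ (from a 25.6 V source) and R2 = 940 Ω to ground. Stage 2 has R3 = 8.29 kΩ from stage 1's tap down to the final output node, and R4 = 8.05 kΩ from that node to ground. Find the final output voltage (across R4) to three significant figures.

Stage 2 presents R3+R4 = 16340 Ω as a load on stage 1's tap.
Stage 1's lower leg becomes R2‖(R3+R4) = 888.9 Ω, so V_mid = 25.6 × 888.9/3089 = 7.367 V.
Stage 2 is itself unloaded: V_out = V_mid × R4/(R3+R4) = 7.367 × 8050/16340 = 3.63 V.

V_out ≈ 3.63 V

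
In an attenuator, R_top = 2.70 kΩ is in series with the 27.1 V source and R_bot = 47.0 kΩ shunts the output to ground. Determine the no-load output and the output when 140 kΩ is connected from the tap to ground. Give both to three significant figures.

Unloaded: 25.6 V; loaded: 25.2 V

Open-circuit: V = 27.1 × 47.0/(2.70 + 47.0) = 25.6 V.
With the load, R_bot becomes R_bot‖R_L = 35.19 kΩ, so V = 27.1 × 35.19/37.89 = 25.2 V.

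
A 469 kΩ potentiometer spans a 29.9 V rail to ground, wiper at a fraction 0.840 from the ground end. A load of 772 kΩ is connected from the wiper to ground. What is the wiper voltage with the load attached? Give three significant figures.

The wiper splits the pot into (1−α)R = 75.04 kΩ above and αR = 394.0 kΩ below.
Lower section ‖ load = 260.8 kΩ.
V_wiper = 29.9 × 260.8/(75.04 + 260.8) = 23.2 V.

V ≈ 23.2 V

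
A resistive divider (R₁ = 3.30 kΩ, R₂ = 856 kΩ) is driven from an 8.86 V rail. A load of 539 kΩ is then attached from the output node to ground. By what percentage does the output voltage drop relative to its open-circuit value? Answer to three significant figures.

The divider's output (Thévenin) resistance is R₁‖R₂ = 3.287 kΩ.
Fractional drop under load = R_th/(R_th + R_L) = 3.287 / (3.287 + 539) = 0.006062.
So the output falls by 0.606 %.

0.606 %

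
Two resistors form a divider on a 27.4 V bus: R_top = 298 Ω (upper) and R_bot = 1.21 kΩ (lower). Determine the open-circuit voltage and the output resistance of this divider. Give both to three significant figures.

V_th = 22.0 V, R_th = 239 Ω

V_th is the open-circuit tap voltage: 27.4 × 1210/(298 + 1210) = 22.0 V.
With the supply zeroed, R_top and R_bot appear in parallel from the tap: R_th = R_top‖R_bot = (298 × 1210)/1508 = 239 Ω.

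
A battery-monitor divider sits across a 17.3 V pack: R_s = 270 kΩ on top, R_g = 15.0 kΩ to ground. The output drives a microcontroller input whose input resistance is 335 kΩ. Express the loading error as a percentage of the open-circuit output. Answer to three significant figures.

4.07 %

The divider's output (Thévenin) resistance is R_s‖R_g = 14.21 kΩ.
Fractional drop under load = R_th/(R_th + R_L) = 14.21 / (14.21 + 335) = 0.04069.
So the output falls by 4.07 %.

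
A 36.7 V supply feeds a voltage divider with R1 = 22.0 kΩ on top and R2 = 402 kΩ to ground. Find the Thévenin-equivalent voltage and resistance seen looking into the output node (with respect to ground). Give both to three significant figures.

V_th is the open-circuit tap voltage: 36.7 × 402/(22.0 + 402) = 34.8 V.
With the supply zeroed, R1 and R2 appear in parallel from the tap: R_th = R1‖R2 = (22.0 × 402)/424.0 = 20.9 kΩ.

V_th = 34.8 V, R_th = 20.9 kΩ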